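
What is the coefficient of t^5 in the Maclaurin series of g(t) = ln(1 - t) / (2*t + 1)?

Expand 1/(denominator) as a geometric series and multiply by the numerator's series.
g(0) = 0
g′(0) = -1
g′′(0) = 3
g′′′(0) = -20
g^(4)(0) = 154
g^(5)(0) = -1564

-391/30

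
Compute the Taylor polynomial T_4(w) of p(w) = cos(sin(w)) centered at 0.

Compose series: expand the inner function first, then feed it into the outer expansion.
p(0) = 1
p′(0) = 0
p′′(0) = -1
p′′′(0) = 0
p^(4)(0) = 5
The Taylor polynomial is Σ p^(k)(0)/k! · w^k.

5*w^4/24 - w^2/2 + 1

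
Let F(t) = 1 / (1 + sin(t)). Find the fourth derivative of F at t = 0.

Write 1/(1+u) = 1 - u + u^2 - u^3 + ... and substitute the series for u.
From the series, [t^4] F = 2/3; multiply by 4! = 24 to get 16.

16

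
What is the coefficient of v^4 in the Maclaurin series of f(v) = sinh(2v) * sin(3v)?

-5

Expand each factor separately, then convolve coefficients.
f(0) = 0
f′(0) = 0
f′′(0) = 12
f′′′(0) = 0
f^(4)(0) = -120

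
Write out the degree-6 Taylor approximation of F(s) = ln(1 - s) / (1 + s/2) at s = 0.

-7*s^6/80 - 19*s^5/120 - s^4/12 - s^3/3 - s

Write out both Maclaurin series and multiply, keeping only the needed powers.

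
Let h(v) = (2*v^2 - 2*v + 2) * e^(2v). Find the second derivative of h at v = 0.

Shift and add copies of the series according to the polynomial's terms.
The coefficient of v^2 in the expansion is 2, so h′′(0) = 2! * (2) = 4.

4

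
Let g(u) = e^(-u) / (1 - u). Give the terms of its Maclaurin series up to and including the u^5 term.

Use 1/(1 - r) = Σ r^k on the denominator, then take the Cauchy product.

11*u^5/30 + 3*u^4/8 + u^3/3 + u^2/2 + 1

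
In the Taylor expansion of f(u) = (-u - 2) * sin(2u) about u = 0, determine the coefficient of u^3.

8/3

Distribute the polynomial across the series and collect like powers.
[u^0] = 0;  [u^1] = -4;  [u^2] = -2;  [u^3] = 8/3.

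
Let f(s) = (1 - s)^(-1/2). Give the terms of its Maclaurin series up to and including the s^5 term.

63*s^5/256 + 35*s^4/128 + 5*s^3/16 + 3*s^2/8 + s/2 + 1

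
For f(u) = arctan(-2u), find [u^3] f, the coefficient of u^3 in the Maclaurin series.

[u^0] = 0;  [u^1] = -2;  [u^2] = 0;  [u^3] = 8/3.
So c_3 = f′′′(0)/3! = 8/3.

8/3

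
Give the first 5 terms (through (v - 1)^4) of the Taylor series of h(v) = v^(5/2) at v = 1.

h(1) = 1
h′(1) = 5/2
h′′(1) = 15/4
h′′′(1) = 15/8
h^(4)(1) = -15/16

-5*(v - 1)^4/128 + 5*(v - 1)^3/16 + 15*(v - 1)^2/8 + 5*(v - 1)/2 + 1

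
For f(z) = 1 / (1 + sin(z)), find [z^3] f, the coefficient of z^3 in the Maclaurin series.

Use the geometric series for the reciprocal, then substitute.
f(0) = 1
f′(0) = -1
f′′(0) = 2
f′′′(0) = -5
The Taylor polynomial is Σ f^(k)(0)/k! · z^k.

-5/6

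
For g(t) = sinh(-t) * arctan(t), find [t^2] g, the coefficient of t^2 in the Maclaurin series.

Take the Cauchy product of the two expansions.
g(0) = 0
g′(0) = 0
g′′(0) = -2
The Taylor polynomial is Σ g^(k)(0)/k! · t^k.

-1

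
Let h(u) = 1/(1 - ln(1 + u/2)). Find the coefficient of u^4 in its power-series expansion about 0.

1/96

Plug the Maclaurin series of the inner function into that of the outer and collect terms.
h(0) = 1
h′(0) = 1/2
h′′(0) = 1/4
h′′′(0) = 1/4
h^(4)(0) = 1/4
Dividing each by k! gives the coefficients c_0, ..., c_4.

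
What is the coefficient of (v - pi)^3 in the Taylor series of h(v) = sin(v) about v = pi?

h(pi) = 0
h′(pi) = -1
h′′(pi) = 0
h′′′(pi) = 1

1/6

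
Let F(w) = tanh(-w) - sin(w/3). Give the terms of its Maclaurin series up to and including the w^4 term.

Expand each term separately and add.

55*w^3/162 - 4*w/3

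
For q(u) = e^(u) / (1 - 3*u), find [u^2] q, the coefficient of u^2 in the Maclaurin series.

25/2

Use 1/(1 - r) = Σ r^k on the denominator, then take the Cauchy product.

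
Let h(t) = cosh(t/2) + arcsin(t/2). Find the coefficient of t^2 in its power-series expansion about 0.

1/8

Combine the two series term by term.
h(0) = 1
h′(0) = 1/2
h′′(0) = 1/4
So c_2 = h′′(0)/2! = 1/8.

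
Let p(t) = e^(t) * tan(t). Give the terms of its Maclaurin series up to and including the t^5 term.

Take the Cauchy product of the two expansions.
p(0) = 0
p′(0) = 1
p′′(0) = 2
p′′′(0) = 5
p^(4)(0) = 12
p^(5)(0) = 41
Dividing each by k! gives the coefficients c_0, ..., c_5.

41*t^5/120 + t^4/2 + 5*t^3/6 + t^2 + t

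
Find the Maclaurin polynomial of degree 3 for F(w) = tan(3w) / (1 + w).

Take the Cauchy product of the two expansions.
F(0) = 0
F′(0) = 3
F′′(0) = -6
F′′′(0) = 72

12*w^3 - 3*w^2 + 3*w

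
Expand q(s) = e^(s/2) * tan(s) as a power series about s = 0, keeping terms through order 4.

Take the Cauchy product of the two expansions.
[s^0] = 0;  [s^1] = 1;  [s^2] = 1/2;  [s^3] = 11/24;  [s^4] = 3/16.

3*s^4/16 + 11*s^3/24 + s^2/2 + s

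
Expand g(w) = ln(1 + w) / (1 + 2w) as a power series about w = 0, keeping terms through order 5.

Write out both Maclaurin series and multiply, keeping only the needed powers.

661*w^5/30 - 131*w^4/12 + 16*w^3/3 - 5*w^2/2 + w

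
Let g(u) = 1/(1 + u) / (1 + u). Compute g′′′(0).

-24

Take the Cauchy product of the two expansions.
From the series, [u^3] g = -4; multiply by 3! = 6 to get -24.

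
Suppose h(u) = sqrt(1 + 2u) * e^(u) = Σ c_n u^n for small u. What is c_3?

2/3

Expand each factor separately, then convolve coefficients.
h(0) = 1
h′(0) = 2
h′′(0) = 2
h′′′(0) = 4
Then c_k = h^(k)(0)/k! gives each Taylor coefficient.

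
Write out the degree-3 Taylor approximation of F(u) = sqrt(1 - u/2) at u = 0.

Apply the Taylor formula c_k = f^(k)(a)/k!.
[u^0] = 1;  [u^1] = -1/4;  [u^2] = -1/32;  [u^3] = -1/128.

-u^3/128 - u^2/32 - u/4 + 1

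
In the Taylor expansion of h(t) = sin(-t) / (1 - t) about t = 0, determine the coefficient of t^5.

Use 1/(1 - r) = Σ r^k on the denominator, then take the Cauchy product.
[t^0] = 0;  [t^1] = -1;  [t^2] = -1;  [t^3] = -5/6;  [t^4] = -5/6;  [t^5] = -101/120.
So c_5 = h^(5)(0)/5! = -101/120.

-101/120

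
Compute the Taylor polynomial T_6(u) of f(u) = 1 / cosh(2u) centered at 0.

-244*u^6/45 + 10*u^4/3 - 2*u^2 + 1

Divide the numerator series by the denominator series (power-series long division).
f(0) = 1
f′(0) = 0
f′′(0) = -4
f′′′(0) = 0
f^(4)(0) = 80
f^(5)(0) = 0
f^(6)(0) = -3904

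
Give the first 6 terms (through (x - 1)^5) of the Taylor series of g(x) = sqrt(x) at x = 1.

7*(x - 1)^5/256 - 5*(x - 1)^4/128 + (x - 1)^3/16 - (x - 1)^2/8 + (x - 1)/2 + 1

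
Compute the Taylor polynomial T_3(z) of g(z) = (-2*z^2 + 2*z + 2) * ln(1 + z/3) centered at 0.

Distribute the polynomial across the series and collect like powers.

-61*z^3/81 + 5*z^2/9 + 2*z/3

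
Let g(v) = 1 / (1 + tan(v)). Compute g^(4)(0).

Write 1/(1+u) = 1 - u + u^2 - u^3 + ... and substitute the series for u.
From the series, [v^4] g = 5/3; multiply by 4! = 24 to get 40.

40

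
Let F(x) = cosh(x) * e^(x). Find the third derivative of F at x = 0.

4

Write out both Maclaurin series and multiply, keeping only the needed powers.
From the series, [x^3] F = 2/3; multiply by 3! = 6 to get 4.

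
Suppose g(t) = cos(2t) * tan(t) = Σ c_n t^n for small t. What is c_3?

-5/3

Take the Cauchy product of the two expansions.
[t^0] = 0;  [t^1] = 1;  [t^2] = 0;  [t^3] = -5/3.
So c_3 = g′′′(0)/3! = -5/3.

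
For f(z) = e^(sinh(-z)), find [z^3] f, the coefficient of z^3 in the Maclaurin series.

-1/3

Plug the Maclaurin series of the inner function into that of the outer and collect terms.
[z^0] = 1;  [z^1] = -1;  [z^2] = 1/2;  [z^3] = -1/3.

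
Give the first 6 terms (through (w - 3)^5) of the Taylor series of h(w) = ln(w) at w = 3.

(w - 3)^5/1215 - (w - 3)^4/324 + (w - 3)^3/81 - (w - 3)^2/18 + (w - 3)/3 + ln(3)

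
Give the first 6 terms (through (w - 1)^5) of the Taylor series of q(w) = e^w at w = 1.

e*(w - 1)^5/120 + e*(w - 1)^4/24 + e*(w - 1)^3/6 + e*(w - 1)^2/2 + e*(w - 1) + e

[(w - 1)^0] = e;  [(w - 1)^1] = e;  [(w - 1)^2] = e/2;  [(w - 1)^3] = e/6;  [(w - 1)^4] = e/24;  [(w - 1)^5] = e/120.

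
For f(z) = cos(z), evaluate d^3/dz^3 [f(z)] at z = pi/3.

sqrt(3)/2

From the series, [(z - pi/3)^3] f = sqrt(3)/12; multiply by 3! = 6 to get sqrt(3)/2.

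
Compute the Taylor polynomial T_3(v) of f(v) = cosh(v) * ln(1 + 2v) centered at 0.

Take the Cauchy product of the two expansions.

11*v^3/3 - 2*v^2 + 2*v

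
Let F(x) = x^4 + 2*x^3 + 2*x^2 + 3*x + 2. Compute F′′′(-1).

-12

Use the known series and substitute for the argument.
The coefficient of (x + 1)^3 in the expansion is -2, so F′′′(-1) = 3! * (-2) = -12.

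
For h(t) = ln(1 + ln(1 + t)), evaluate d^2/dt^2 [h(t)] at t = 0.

Substitute the inner expansion into the outer series and collect powers.
The coefficient of t^2 in the expansion is -1, so h′′(0) = 2! * (-1) = -2.

-2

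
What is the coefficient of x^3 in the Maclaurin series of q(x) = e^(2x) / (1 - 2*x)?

64/3

Use 1/(1 - r) = Σ r^k on the denominator, then take the Cauchy product.
q(0) = 1
q′(0) = 4
q′′(0) = 20
q′′′(0) = 128
So c_3 = q′′′(0)/3! = 64/3.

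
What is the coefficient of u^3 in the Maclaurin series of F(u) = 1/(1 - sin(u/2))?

5/48

Let u equal the inner series; expand the outer function in u and truncate.
F(0) = 1
F′(0) = 1/2
F′′(0) = 1/2
F′′′(0) = 5/8
So c_3 = F′′′(0)/3! = 5/48.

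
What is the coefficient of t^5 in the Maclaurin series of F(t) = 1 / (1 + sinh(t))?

-181/120

Write 1/(1+u) = 1 - u + u^2 - u^3 + ... and substitute the series for u.
F(0) = 1
F′(0) = -1
F′′(0) = 2
F′′′(0) = -7
F^(4)(0) = 32
F^(5)(0) = -181
So c_5 = F^(5)(0)/5! = -181/120.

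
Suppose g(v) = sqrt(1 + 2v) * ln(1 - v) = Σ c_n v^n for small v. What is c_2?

-3/2

Multiply the two series term by term and collect like powers.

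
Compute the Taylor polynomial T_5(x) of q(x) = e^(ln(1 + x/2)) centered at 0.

x/2 + 1

Substitute the inner expansion into the outer series and collect powers.
q(0) = 1
q′(0) = 1/2
q′′(0) = 0
q′′′(0) = 0
q^(4)(0) = 0
q^(5)(0) = 0
The Taylor polynomial is Σ q^(k)(0)/k! · x^k.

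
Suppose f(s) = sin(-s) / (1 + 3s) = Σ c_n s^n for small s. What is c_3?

Take the Cauchy product of the two expansions.
f(0) = 0
f′(0) = -1
f′′(0) = 6
f′′′(0) = -53

-53/6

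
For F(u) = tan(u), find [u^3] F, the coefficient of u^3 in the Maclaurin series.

1/3

Compute the successive derivatives at the expansion point and divide by k!.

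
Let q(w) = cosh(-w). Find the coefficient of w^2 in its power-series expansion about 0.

Apply the Taylor formula c_k = f^(k)(a)/k!.
q(0) = 1
q′(0) = 0
q′′(0) = 1
Then c_k = q^(k)(0)/k! gives each Taylor coefficient.

1/2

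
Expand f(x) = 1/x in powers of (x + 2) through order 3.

-(x + 2)^3/16 - (x + 2)^2/8 - (x + 2)/4 - 1/2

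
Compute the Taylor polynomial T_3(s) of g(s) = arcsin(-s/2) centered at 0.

-s^3/48 - s/2

Apply the Taylor formula c_k = f^(k)(a)/k!.
g(0) = 0
g′(0) = -1/2
g′′(0) = 0
g′′′(0) = -1/8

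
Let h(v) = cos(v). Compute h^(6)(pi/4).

From the series, [(v - pi/4)^6] h = -sqrt(2)/1440; multiply by 6! = 720 to get -sqrt(2)/2.

-sqrt(2)/2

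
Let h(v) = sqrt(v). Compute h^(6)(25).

From the series, [(v - 25)^6] h = -21/50000000000; multiply by 6! = 720 to get -189/625000000.

-189/625000000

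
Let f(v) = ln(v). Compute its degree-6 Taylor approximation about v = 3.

-(v - 3)^6/4374 + (v - 3)^5/1215 - (v - 3)^4/324 + (v - 3)^3/81 - (v - 3)^2/18 + (v - 3)/3 + ln(3)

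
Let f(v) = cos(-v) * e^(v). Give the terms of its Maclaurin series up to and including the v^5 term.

-v^5/30 - v^4/6 - v^3/3 + v + 1

Multiply the two series term by term and collect like powers.
[v^0] = 1;  [v^1] = 1;  [v^2] = 0;  [v^3] = -1/3;  [v^4] = -1/6;  [v^5] = -1/30.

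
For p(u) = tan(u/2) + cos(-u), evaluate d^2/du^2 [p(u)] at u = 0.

-1

Add the two expansions coefficient-wise.
The coefficient of u^2 in the expansion is -1/2, so p′′(0) = 2! * (-1/2) = -1.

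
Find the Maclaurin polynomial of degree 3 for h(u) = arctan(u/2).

-u^3/24 + u/2

Use the known series and substitute for the argument.
[u^0] = 0;  [u^1] = 1/2;  [u^2] = 0;  [u^3] = -1/24.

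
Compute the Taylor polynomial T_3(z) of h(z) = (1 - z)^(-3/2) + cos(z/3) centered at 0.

35*z^3/16 + 131*z^2/72 + 3*z/2 + 2

Add the two expansions coefficient-wise.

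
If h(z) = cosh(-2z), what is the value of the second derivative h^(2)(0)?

From the series, [z^2] h = 2; multiply by 2! = 2 to get 4.

4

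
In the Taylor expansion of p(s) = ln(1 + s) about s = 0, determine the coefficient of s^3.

p(0) = 0
p′(0) = 1
p′′(0) = -1
p′′′(0) = 2

1/3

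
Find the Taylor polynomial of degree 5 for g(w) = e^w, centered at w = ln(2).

(w - ln(2))^5/60 + (w - ln(2))^4/12 + (w - ln(2))^3/3 + (w - ln(2))^2 + 2*(w - ln(2)) + 2

[(w - ln(2))^0] = 2;  [(w - ln(2))^1] = 2;  [(w - ln(2))^2] = 1;  [(w - ln(2))^3] = 1/3;  [(w - ln(2))^4] = 1/12;  [(w - ln(2))^5] = 1/60.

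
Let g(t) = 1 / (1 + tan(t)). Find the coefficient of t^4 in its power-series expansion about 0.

Write 1/(1+u) = 1 - u + u^2 - u^3 + ... and substitute the series for u.
g(0) = 1
g′(0) = -1
g′′(0) = 2
g′′′(0) = -8
g^(4)(0) = 40
The Taylor polynomial is Σ g^(k)(0)/k! · t^k.

5/3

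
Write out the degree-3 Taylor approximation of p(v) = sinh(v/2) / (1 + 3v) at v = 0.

217*v^3/48 - 3*v^2/2 + v/2

Write out both Maclaurin series and multiply, keeping only the needed powers.
p(0) = 0
p′(0) = 1/2
p′′(0) = -3
p′′′(0) = 217/8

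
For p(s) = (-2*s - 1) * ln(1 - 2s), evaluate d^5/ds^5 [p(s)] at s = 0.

1728

Multiply each power in the prefactor through the base expansion.
From the series, [s^5] p = 72/5; multiply by 5! = 120 to get 1728.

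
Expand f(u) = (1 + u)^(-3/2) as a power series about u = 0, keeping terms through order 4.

315*u^4/128 - 35*u^3/16 + 15*u^2/8 - 3*u/2 + 1

Differentiate repeatedly and evaluate at the center.
[u^0] = 1;  [u^1] = -3/2;  [u^2] = 15/8;  [u^3] = -35/16;  [u^4] = 315/128.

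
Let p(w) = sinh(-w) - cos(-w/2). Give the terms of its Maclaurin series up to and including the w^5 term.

-w^5/120 - w^4/384 - w^3/6 + w^2/8 - w - 1

Expand each term separately and add.
[w^0] = -1;  [w^1] = -1;  [w^2] = 1/8;  [w^3] = -1/6;  [w^4] = -1/384;  [w^5] = -1/120.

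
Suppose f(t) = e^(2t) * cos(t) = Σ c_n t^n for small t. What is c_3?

Write out both Maclaurin series and multiply, keeping only the needed powers.
f(0) = 1
f′(0) = 2
f′′(0) = 3
f′′′(0) = 2

1/3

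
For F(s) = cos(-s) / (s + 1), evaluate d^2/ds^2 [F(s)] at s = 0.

1

Expand 1/(denominator) as a geometric series and multiply by the numerator's series.
From the series, [s^2] F = 1/2; multiply by 2! = 2 to get 1.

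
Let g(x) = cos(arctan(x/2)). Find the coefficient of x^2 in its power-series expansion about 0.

Let u equal the inner series; expand the outer function in u and truncate.
g(0) = 1
g′(0) = 0
g′′(0) = -1/4

-1/8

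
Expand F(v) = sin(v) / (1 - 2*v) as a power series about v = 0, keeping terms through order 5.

Expand 1/(denominator) as a geometric series and multiply by the numerator's series.
F(0) = 0
F′(0) = 1
F′′(0) = 4
F′′′(0) = 23
F^(4)(0) = 184
F^(5)(0) = 1841

1841*v^5/120 + 23*v^4/3 + 23*v^3/6 + 2*v^2 + v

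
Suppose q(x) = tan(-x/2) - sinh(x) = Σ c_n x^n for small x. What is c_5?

Expand each term separately and add.
[x^0] = 0;  [x^1] = -3/2;  [x^2] = 0;  [x^3] = -5/24;  [x^4] = 0;  [x^5] = -1/80.

-1/80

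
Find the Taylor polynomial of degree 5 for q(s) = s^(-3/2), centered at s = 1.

q(1) = 1
q′(1) = -3/2
q′′(1) = 15/4
q′′′(1) = -105/8
q^(4)(1) = 945/16
q^(5)(1) = -10395/32

-693*(s - 1)^5/256 + 315*(s - 1)^4/128 - 35*(s - 1)^3/16 + 15*(s - 1)^2/8 - 3*(s - 1)/2 + 1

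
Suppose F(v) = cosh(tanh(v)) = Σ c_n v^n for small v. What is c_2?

1/2

Let u equal the inner series; expand the outer function in u and truncate.
F(0) = 1
F′(0) = 0
F′′(0) = 1
The Taylor polynomial is Σ F^(k)(0)/k! · v^k.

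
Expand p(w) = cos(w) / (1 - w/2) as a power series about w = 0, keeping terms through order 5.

Write out both Maclaurin series and multiply, keeping only the needed powers.
p(0) = 1
p′(0) = 1/2
p′′(0) = -1/2
p′′′(0) = -3/4
p^(4)(0) = -1/2
p^(5)(0) = -5/4
The Taylor polynomial is Σ p^(k)(0)/k! · w^k.

-w^5/96 - w^4/48 - w^3/8 - w^2/4 + w/2 + 1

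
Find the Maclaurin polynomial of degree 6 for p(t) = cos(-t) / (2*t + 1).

Use 1/(1 - r) = Σ r^k on the denominator, then take the Cauchy product.
[t^0] = 1;  [t^1] = -2;  [t^2] = 7/2;  [t^3] = -7;  [t^4] = 337/24;  [t^5] = -337/12;  [t^6] = 40439/720.

40439*t^6/720 - 337*t^5/12 + 337*t^4/24 - 7*t^3 + 7*t^2/2 - 2*t + 1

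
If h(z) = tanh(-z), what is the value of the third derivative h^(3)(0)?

The coefficient of z^3 in the expansion is 1/3, so h′′′(0) = 3! * (1/3) = 2.

2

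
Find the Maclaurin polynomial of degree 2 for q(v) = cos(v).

q(0) = 1
q′(0) = 0
q′′(0) = -1

1 - v^2/2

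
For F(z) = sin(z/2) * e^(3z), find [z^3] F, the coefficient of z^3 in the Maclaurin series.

Multiply the two series term by term and collect like powers.
F(0) = 0
F′(0) = 1/2
F′′(0) = 3
F′′′(0) = 107/8
Dividing each by k! gives the coefficients c_0, ..., c_3.

107/48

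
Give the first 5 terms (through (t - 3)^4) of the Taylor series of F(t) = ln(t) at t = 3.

-(t - 3)^4/324 + (t - 3)^3/81 - (t - 3)^2/18 + (t - 3)/3 + ln(3)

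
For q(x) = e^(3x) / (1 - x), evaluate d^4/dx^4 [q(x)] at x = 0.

Take the Cauchy product of the two expansions.
From the series, [x^4] q = 131/8; multiply by 4! = 24 to get 393.

393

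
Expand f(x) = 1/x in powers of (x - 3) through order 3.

Apply the Taylor formula c_k = f^(k)(a)/k!.

-(x - 3)^3/81 + (x - 3)^2/27 - (x - 3)/9 + 1/3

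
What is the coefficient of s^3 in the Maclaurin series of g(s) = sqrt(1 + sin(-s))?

1/48

Plug the Maclaurin series of the inner function into that of the outer and collect terms.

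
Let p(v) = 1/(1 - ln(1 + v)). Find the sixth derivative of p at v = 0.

Substitute the inner expansion into the outer series and collect powers.
The coefficient of v^6 in the expansion is 19/360, so p^(6)(0) = 6! * (19/360) = 38.

38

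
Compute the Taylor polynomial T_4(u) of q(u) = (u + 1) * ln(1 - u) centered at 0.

Multiply each power in the prefactor through the base expansion.
q(0) = 0
q′(0) = -1
q′′(0) = -3
q′′′(0) = -5
q^(4)(0) = -14

-7*u^4/12 - 5*u^3/6 - 3*u^2/2 - u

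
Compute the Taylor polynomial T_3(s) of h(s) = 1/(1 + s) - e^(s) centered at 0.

-7*s^3/6 + s^2/2 - 2*s

Combine the two series term by term.
h(0) = 0
h′(0) = -2
h′′(0) = 1
h′′′(0) = -7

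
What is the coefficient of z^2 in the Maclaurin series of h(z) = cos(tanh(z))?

Plug the Maclaurin series of the inner function into that of the outer and collect terms.
[z^0] = 1;  [z^1] = 0;  [z^2] = -1/2.
So c_2 = h′′(0)/2! = -1/2.

-1/2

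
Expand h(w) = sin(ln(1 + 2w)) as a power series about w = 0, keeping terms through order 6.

8*w^6 - 8*w^5/3 + 4*w^3/3 - 2*w^2 + 2*w

Compose series: expand the inner function first, then feed it into the outer expansion.
h(0) = 0
h′(0) = 2
h′′(0) = -4
h′′′(0) = 8
h^(4)(0) = 0
h^(5)(0) = -320
h^(6)(0) = 5760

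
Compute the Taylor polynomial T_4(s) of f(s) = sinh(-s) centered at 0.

-s^3/6 - s

f(0) = 0
f′(0) = -1
f′′(0) = 0
f′′′(0) = -1
f^(4)(0) = 0
Then c_k = f^(k)(0)/k! gives each Taylor coefficient.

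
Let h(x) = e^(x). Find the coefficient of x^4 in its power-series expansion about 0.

1/24

Differentiate repeatedly and evaluate at the center.
h(0) = 1
h′(0) = 1
h′′(0) = 1
h′′′(0) = 1
h^(4)(0) = 1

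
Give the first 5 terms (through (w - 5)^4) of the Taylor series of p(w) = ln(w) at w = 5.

-(w - 5)^4/2500 + (w - 5)^3/375 - (w - 5)^2/50 + (w - 5)/5 + ln(5)

p(5) = ln(5)
p′(5) = 1/5
p′′(5) = -1/25
p′′′(5) = 2/125
p^(4)(5) = -6/625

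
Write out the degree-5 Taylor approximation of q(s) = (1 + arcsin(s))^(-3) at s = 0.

Let u equal the inner series; expand the outer function in u and truncate.
q(0) = 1
q′(0) = -3
q′′(0) = 12
q′′′(0) = -63
q^(4)(0) = 408
q^(5)(0) = -3147
Then c_k = q^(k)(0)/k! gives each Taylor coefficient.

-1049*s^5/40 + 17*s^4 - 21*s^3/2 + 6*s^2 - 3*s + 1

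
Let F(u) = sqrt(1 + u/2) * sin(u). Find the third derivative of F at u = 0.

-19/16

Multiply the two series term by term and collect like powers.
From the series, [u^3] F = -19/96; multiply by 3! = 6 to get -19/16.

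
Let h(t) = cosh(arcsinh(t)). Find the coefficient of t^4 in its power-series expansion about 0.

Substitute the inner expansion into the outer series and collect powers.

-1/8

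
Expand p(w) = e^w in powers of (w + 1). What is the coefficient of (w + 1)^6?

Apply the Taylor formula c_k = f^(k)(a)/k!.
p(-1) = e^(-1)
p′(-1) = e^(-1)
p′′(-1) = e^(-1)
p′′′(-1) = e^(-1)
p^(4)(-1) = e^(-1)
p^(5)(-1) = e^(-1)
p^(6)(-1) = e^(-1)

e^(-1)/720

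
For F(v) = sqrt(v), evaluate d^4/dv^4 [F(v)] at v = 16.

The coefficient of (v - 16)^4 in the expansion is -5/2097152, so F^(4)(16) = 4! * (-5/2097152) = -15/262144.

-15/262144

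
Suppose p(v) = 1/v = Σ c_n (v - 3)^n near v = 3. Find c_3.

[(v - 3)^0] = 1/3;  [(v - 3)^1] = -1/9;  [(v - 3)^2] = 1/27;  [(v - 3)^3] = -1/81.

-1/81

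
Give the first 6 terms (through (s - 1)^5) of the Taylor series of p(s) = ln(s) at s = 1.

Apply the Taylor formula c_k = f^(k)(a)/k!.
p(1) = 0
p′(1) = 1
p′′(1) = -1
p′′′(1) = 2
p^(4)(1) = -6
p^(5)(1) = 24

(s - 1)^5/5 - (s - 1)^4/4 + (s - 1)^3/3 - (s - 1)^2/2 + (s - 1)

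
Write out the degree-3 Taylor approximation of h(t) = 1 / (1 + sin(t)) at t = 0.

-5*t^3/6 + t^2 - t + 1

Write 1/(1+u) = 1 - u + u^2 - u^3 + ... and substitute the series for u.
[t^0] = 1;  [t^1] = -1;  [t^2] = 1;  [t^3] = -5/6.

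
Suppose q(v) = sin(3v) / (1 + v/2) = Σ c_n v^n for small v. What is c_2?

Expand each factor separately, then convolve coefficients.

-3/2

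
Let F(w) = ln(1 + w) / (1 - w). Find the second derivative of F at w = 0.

Expand 1/(denominator) as a geometric series and multiply by the numerator's series.
The coefficient of w^2 in the expansion is 1/2, so F′′(0) = 2! * (1/2) = 1.

1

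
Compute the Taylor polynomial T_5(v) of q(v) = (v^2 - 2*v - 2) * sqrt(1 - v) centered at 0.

9*v^5/128 + 5*v^4/64 - v^3/8 + 9*v^2/4 - v - 2

Shift and add copies of the series according to the polynomial's terms.
[v^0] = -2;  [v^1] = -1;  [v^2] = 9/4;  [v^3] = -1/8;  [v^4] = 5/64;  [v^5] = 9/128.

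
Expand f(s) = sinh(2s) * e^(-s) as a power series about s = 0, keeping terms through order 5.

61*s^5/60 - 5*s^4/3 + 7*s^3/3 - 2*s^2 + 2*s

Multiply the two series term by term and collect like powers.
f(0) = 0
f′(0) = 2
f′′(0) = -4
f′′′(0) = 14
f^(4)(0) = -40
f^(5)(0) = 122
Dividing each by k! gives the coefficients c_0, ..., c_5.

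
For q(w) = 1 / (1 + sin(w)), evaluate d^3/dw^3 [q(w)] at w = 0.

-5

Write 1/(1+u) = 1 - u + u^2 - u^3 + ... and substitute the series for u.
The coefficient of w^3 in the expansion is -5/6, so q′′′(0) = 3! * (-5/6) = -5.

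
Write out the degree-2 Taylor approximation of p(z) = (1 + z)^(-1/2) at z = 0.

[z^0] = 1;  [z^1] = -1/2;  [z^2] = 3/8.

3*z^2/8 - z/2 + 1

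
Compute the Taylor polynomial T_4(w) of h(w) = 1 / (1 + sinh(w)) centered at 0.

Expand as Σ (-1)^k u^k with u equal to the inner function's series.
h(0) = 1
h′(0) = -1
h′′(0) = 2
h′′′(0) = -7
h^(4)(0) = 32
The Taylor polynomial is Σ h^(k)(0)/k! · w^k.

4*w^4/3 - 7*w^3/6 + w^2 - w + 1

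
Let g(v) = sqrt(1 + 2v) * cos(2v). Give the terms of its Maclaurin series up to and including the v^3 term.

-3*v^3/2 - 5*v^2/2 + v + 1

Write out both Maclaurin series and multiply, keeping only the needed powers.
g(0) = 1
g′(0) = 1
g′′(0) = -5
g′′′(0) = -9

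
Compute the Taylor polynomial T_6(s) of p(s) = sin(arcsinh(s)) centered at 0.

s^5/6 - s^3/3 + s

Plug the Maclaurin series of the inner function into that of the outer and collect terms.
p(0) = 0
p′(0) = 1
p′′(0) = 0
p′′′(0) = -2
p^(4)(0) = 0
p^(5)(0) = 20
p^(6)(0) = 0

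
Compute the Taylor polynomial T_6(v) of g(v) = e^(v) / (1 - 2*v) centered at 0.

Expand 1/(denominator) as a geometric series and multiply by the numerator's series.

75973*v^6/720 + 6331*v^5/120 + 211*v^4/8 + 79*v^3/6 + 13*v^2/2 + 3*v + 1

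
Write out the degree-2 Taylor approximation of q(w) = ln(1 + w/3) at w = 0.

q(0) = 0
q′(0) = 1/3
q′′(0) = -1/9
Then c_k = q^(k)(0)/k! gives each Taylor coefficient.

-w^2/18 + w/3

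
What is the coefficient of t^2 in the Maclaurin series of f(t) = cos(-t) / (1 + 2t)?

Take the Cauchy product of the two expansions.

7/2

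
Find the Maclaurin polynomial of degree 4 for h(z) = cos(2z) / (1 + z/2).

11*z^4/48 + 7*z^3/8 - 7*z^2/4 - z/2 + 1

Multiply the two series term by term and collect like powers.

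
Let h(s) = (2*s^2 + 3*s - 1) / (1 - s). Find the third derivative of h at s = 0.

Shift and add copies of the series according to the polynomial's terms.
The coefficient of s^3 in the expansion is 4, so h′′′(0) = 3! * (4) = 24.

24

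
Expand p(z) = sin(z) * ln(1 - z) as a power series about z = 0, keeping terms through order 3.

-z^3/2 - z^2

Multiply the two series term by term and collect like powers.
p(0) = 0
p′(0) = 0
p′′(0) = -2
p′′′(0) = -3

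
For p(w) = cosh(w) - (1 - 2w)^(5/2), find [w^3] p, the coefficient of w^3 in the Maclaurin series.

Expand each term separately and add.

5/2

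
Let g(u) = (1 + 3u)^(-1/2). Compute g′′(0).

27/4

Differentiate repeatedly and evaluate at the center.
From the series, [u^2] g = 27/8; multiply by 2! = 2 to get 27/4.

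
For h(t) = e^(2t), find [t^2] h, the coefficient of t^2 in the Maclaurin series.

2

h(0) = 1
h′(0) = 2
h′′(0) = 4
So c_2 = h′′(0)/2! = 2.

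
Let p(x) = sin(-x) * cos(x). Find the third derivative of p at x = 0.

4

Expand each factor separately, then convolve coefficients.
From the series, [x^3] p = 2/3; multiply by 3! = 6 to get 4.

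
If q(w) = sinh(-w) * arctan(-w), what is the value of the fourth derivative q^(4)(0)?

-4

Take the Cauchy product of the two expansions.
The coefficient of w^4 in the expansion is -1/6, so q^(4)(0) = 4! * (-1/6) = -4.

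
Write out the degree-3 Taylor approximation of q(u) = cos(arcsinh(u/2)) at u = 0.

1 - u^2/8

Substitute the inner expansion into the outer series and collect powers.
q(0) = 1
q′(0) = 0
q′′(0) = -1/4
q′′′(0) = 0
Then c_k = q^(k)(0)/k! gives each Taylor coefficient.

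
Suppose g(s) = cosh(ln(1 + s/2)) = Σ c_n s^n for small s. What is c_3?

-1/16

Compose series: expand the inner function first, then feed it into the outer expansion.
[s^0] = 1;  [s^1] = 0;  [s^2] = 1/8;  [s^3] = -1/16.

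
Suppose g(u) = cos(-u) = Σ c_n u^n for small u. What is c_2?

-1/2

g(0) = 1
g′(0) = 0
g′′(0) = -1
The Taylor polynomial is Σ g^(k)(0)/k! · u^k.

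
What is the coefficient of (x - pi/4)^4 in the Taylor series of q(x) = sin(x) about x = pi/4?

q(pi/4) = sqrt(2)/2
q′(pi/4) = sqrt(2)/2
q′′(pi/4) = -sqrt(2)/2
q′′′(pi/4) = -sqrt(2)/2
q^(4)(pi/4) = sqrt(2)/2
So c_4 = q^(4)(pi/4)/4! = sqrt(2)/48.

sqrt(2)/48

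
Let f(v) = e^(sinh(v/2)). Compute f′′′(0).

1/4

Compose series: expand the inner function first, then feed it into the outer expansion.
From the series, [v^3] f = 1/24; multiply by 3! = 6 to get 1/4.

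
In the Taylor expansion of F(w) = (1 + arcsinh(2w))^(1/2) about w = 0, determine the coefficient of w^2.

-1/2

Plug the Maclaurin series of the inner function into that of the outer and collect terms.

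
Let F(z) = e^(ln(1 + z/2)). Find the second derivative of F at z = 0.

0

Let u equal the inner series; expand the outer function in u and truncate.
From the series, [z^2] F = 0; multiply by 2! = 2 to get 0.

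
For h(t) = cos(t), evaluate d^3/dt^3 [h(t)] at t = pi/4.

sqrt(2)/2

Use the known series and substitute for the argument.
From the series, [(t - pi/4)^3] h = sqrt(2)/12; multiply by 3! = 6 to get sqrt(2)/2.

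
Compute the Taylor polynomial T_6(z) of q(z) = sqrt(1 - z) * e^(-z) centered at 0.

-89*z^6/46080 - 107*z^5/3840 + 11*z^4/128 - 17*z^3/48 + 7*z^2/8 - 3*z/2 + 1

Take the Cauchy product of the two expansions.
q(0) = 1
q′(0) = -3/2
q′′(0) = 7/4
q′′′(0) = -17/8
q^(4)(0) = 33/16
q^(5)(0) = -107/32
q^(6)(0) = -89/64
Then c_k = q^(k)(0)/k! gives each Taylor coefficient.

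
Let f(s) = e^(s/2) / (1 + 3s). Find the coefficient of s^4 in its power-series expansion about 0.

26329/384

Write out both Maclaurin series and multiply, keeping only the needed powers.
f(0) = 1
f′(0) = -5/2
f′′(0) = 61/4
f′′′(0) = -1097/8
f^(4)(0) = 26329/16
The Taylor polynomial is Σ f^(k)(0)/k! · s^k.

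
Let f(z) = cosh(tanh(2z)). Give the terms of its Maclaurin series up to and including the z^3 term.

2*z^2 + 1

Let u equal the inner series; expand the outer function in u and truncate.
[z^0] = 1;  [z^1] = 0;  [z^2] = 2;  [z^3] = 0.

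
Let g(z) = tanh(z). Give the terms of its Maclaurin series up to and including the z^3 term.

-z^3/3 + z

[z^0] = 0;  [z^1] = 1;  [z^2] = 0;  [z^3] = -1/3.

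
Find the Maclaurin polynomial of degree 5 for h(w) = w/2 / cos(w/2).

5*w^5/768 + w^3/16 + w/2

Invert the denominator's series and multiply.
h(0) = 0
h′(0) = 1/2
h′′(0) = 0
h′′′(0) = 3/8
h^(4)(0) = 0
h^(5)(0) = 25/32
The Taylor polynomial is Σ h^(k)(0)/k! · w^k.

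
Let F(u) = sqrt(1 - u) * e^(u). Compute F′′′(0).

Multiply the two series term by term and collect like powers.
The coefficient of u^3 in the expansion is -13/48, so F′′′(0) = 3! * (-13/48) = -13/8.

-13/8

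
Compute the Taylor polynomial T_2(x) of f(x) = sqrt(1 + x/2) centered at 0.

-x^2/32 + x/4 + 1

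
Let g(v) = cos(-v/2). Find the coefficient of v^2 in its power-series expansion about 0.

-1/8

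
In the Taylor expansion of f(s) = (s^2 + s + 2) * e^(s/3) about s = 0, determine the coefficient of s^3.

Shift and add copies of the series according to the polynomial's terms.
f(0) = 2
f′(0) = 5/3
f′′(0) = 26/9
f′′′(0) = 65/27
So c_3 = f′′′(0)/3! = 65/162.

65/162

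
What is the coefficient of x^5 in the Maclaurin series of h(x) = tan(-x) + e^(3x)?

227/120

Add the two expansions coefficient-wise.
h(0) = 1
h′(0) = 2
h′′(0) = 9
h′′′(0) = 25
h^(4)(0) = 81
h^(5)(0) = 227
So c_5 = h^(5)(0)/5! = 227/120.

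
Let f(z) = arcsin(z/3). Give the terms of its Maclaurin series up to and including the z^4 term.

z^3/162 + z/3

[z^0] = 0;  [z^1] = 1/3;  [z^2] = 0;  [z^3] = 1/162;  [z^4] = 0.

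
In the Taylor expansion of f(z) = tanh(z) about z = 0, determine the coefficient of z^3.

f(0) = 0
f′(0) = 1
f′′(0) = 0
f′′′(0) = -2
The Taylor polynomial is Σ f^(k)(0)/k! · z^k.

-1/3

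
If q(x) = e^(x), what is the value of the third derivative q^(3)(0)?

From the series, [x^3] q = 1/6; multiply by 3! = 6 to get 1.

1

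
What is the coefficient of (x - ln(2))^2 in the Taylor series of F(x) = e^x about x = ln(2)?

1

F(ln(2)) = 2
F′(ln(2)) = 2
F′′(ln(2)) = 2
The Taylor polynomial is Σ F^(k)(ln(2))/k! · (x - ln(2))^k.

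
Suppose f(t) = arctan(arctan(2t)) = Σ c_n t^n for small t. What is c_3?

Substitute the inner expansion into the outer series and collect powers.
f(0) = 0
f′(0) = 2
f′′(0) = 0
f′′′(0) = -32

-16/3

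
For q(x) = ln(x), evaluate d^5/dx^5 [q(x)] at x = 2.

3/4

From the series, [(x - 2)^5] q = 1/160; multiply by 5! = 120 to get 3/4.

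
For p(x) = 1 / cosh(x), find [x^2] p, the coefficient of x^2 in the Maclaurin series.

-1/2

Divide the numerator series by the denominator series (power-series long division).
p(0) = 1
p′(0) = 0
p′′(0) = -1
The Taylor polynomial is Σ p^(k)(0)/k! · x^k.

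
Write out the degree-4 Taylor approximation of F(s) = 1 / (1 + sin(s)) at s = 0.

2*s^4/3 - 5*s^3/6 + s^2 - s + 1

Write 1/(1+u) = 1 - u + u^2 - u^3 + ... and substitute the series for u.
[s^0] = 1;  [s^1] = -1;  [s^2] = 1;  [s^3] = -5/6;  [s^4] = 2/3.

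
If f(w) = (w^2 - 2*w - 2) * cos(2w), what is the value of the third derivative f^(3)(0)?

24

Distribute the polynomial across the series and collect like powers.
From the series, [w^3] f = 4; multiply by 3! = 6 to get 24.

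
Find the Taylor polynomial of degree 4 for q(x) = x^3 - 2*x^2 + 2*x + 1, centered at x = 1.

(x - 1)^3 + (x - 1)^2 + (x - 1) + 2

Differentiate repeatedly and evaluate at the center.
q(1) = 2
q′(1) = 1
q′′(1) = 2
q′′′(1) = 6
q^(4)(1) = 0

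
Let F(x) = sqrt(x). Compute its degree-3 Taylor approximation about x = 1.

[(x - 1)^0] = 1;  [(x - 1)^1] = 1/2;  [(x - 1)^2] = -1/8;  [(x - 1)^3] = 1/16.

(x - 1)^3/16 - (x - 1)^2/8 + (x - 1)/2 + 1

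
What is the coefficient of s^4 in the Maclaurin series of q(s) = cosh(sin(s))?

Substitute the inner expansion into the outer series and collect powers.
q(0) = 1
q′(0) = 0
q′′(0) = 1
q′′′(0) = 0
q^(4)(0) = -3
Then c_k = q^(k)(0)/k! gives each Taylor coefficient.

-1/8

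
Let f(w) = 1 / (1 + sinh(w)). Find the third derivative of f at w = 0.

-7

Use the geometric series for the reciprocal, then substitute.
From the series, [w^3] f = -7/6; multiply by 3! = 6 to get -7.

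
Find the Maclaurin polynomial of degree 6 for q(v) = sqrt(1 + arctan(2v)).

-1489*v^6/720 + 83*v^5/40 + 17*v^4/24 - 5*v^3/6 - v^2/2 + v + 1

Plug the Maclaurin series of the inner function into that of the outer and collect terms.
[v^0] = 1;  [v^1] = 1;  [v^2] = -1/2;  [v^3] = -5/6;  [v^4] = 17/24;  [v^5] = 83/40;  [v^6] = -1489/720.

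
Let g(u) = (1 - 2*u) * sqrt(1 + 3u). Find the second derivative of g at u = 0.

Shift and add copies of the series according to the polynomial's terms.
The coefficient of u^2 in the expansion is -33/8, so g′′(0) = 2! * (-33/8) = -33/4.

-33/4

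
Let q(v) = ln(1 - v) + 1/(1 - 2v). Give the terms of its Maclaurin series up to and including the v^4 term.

63*v^4/4 + 23*v^3/3 + 7*v^2/2 + v + 1

Expand each term separately and add.
[v^0] = 1;  [v^1] = 1;  [v^2] = 7/2;  [v^3] = 23/3;  [v^4] = 63/4.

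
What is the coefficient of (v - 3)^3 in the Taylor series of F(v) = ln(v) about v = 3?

1/81

F(3) = ln(3)
F′(3) = 1/3
F′′(3) = -1/9
F′′′(3) = 2/27
So c_3 = F′′′(3)/3! = 1/81.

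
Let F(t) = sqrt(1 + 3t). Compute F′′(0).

-9/4

From the series, [t^2] F = -9/8; multiply by 2! = 2 to get -9/4.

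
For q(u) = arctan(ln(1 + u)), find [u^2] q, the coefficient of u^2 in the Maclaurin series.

-1/2

Plug the Maclaurin series of the inner function into that of the outer and collect terms.
So c_2 = q′′(0)/2! = -1/2.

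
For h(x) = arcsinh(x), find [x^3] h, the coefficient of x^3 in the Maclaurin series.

Use the known series and substitute for the argument.
[x^0] = 0;  [x^1] = 1;  [x^2] = 0;  [x^3] = -1/6.
So c_3 = h′′′(0)/3! = -1/6.

-1/6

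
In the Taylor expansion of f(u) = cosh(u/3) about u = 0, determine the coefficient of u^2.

Apply the Taylor formula c_k = f^(k)(a)/k!.
f(0) = 1
f′(0) = 0
f′′(0) = 1/9

1/18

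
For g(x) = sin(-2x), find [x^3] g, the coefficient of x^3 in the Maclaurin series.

Compute the successive derivatives at the expansion point and divide by k!.
g(0) = 0
g′(0) = -2
g′′(0) = 0
g′′′(0) = 8
The Taylor polynomial is Σ g^(k)(0)/k! · x^k.

4/3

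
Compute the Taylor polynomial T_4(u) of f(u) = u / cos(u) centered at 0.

Write the quotient as an unknown series and match coefficients against numerator = denominator · series.
f(0) = 0
f′(0) = 1
f′′(0) = 0
f′′′(0) = 3
f^(4)(0) = 0
The Taylor polynomial is Σ f^(k)(0)/k! · u^k.

u^3/2 + u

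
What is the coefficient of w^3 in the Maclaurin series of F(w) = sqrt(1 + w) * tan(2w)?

Take the Cauchy product of the two expansions.
F(0) = 0
F′(0) = 2
F′′(0) = 2
F′′′(0) = 29/2

29/12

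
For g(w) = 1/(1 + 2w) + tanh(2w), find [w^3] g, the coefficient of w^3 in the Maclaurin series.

-32/3

Expand each term separately and add.
g(0) = 1
g′(0) = 0
g′′(0) = 8
g′′′(0) = -64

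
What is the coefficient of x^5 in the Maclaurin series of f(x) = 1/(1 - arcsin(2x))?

252/5

Compose series: expand the inner function first, then feed it into the outer expansion.
[x^0] = 1;  [x^1] = 2;  [x^2] = 4;  [x^3] = 28/3;  [x^4] = 64/3;  [x^5] = 252/5.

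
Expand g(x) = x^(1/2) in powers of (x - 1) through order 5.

7*(x - 1)^5/256 - 5*(x - 1)^4/128 + (x - 1)^3/16 - (x - 1)^2/8 + (x - 1)/2 + 1

[(x - 1)^0] = 1;  [(x - 1)^1] = 1/2;  [(x - 1)^2] = -1/8;  [(x - 1)^3] = 1/16;  [(x - 1)^4] = -5/128;  [(x - 1)^5] = 7/256.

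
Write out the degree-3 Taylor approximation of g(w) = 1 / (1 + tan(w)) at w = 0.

-4*w^3/3 + w^2 - w + 1

Expand as Σ (-1)^k u^k with u equal to the inner function's series.
[w^0] = 1;  [w^1] = -1;  [w^2] = 1;  [w^3] = -4/3.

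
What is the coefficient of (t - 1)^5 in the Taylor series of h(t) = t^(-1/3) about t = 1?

-91/729

[(t - 1)^0] = 1;  [(t - 1)^1] = -1/3;  [(t - 1)^2] = 2/9;  [(t - 1)^3] = -14/81;  [(t - 1)^4] = 35/243;  [(t - 1)^5] = -91/729.
So c_5 = h^(5)(1)/5! = -91/729.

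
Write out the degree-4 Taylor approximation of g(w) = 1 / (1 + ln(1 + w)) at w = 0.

11*w^4/3 - 7*w^3/3 + 3*w^2/2 - w + 1

Write 1/(1+u) = 1 - u + u^2 - u^3 + ... and substitute the series for u.
[w^0] = 1;  [w^1] = -1;  [w^2] = 3/2;  [w^3] = -7/3;  [w^4] = 11/3.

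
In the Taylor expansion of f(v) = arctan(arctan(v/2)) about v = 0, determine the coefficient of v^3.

Compose series: expand the inner function first, then feed it into the outer expansion.

-1/12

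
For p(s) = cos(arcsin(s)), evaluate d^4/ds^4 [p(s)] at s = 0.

-3

Substitute the inner expansion into the outer series and collect powers.
The coefficient of s^4 in the expansion is -1/8, so p^(4)(0) = 4! * (-1/8) = -3.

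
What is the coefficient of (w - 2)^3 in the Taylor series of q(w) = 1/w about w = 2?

[(w - 2)^0] = 1/2;  [(w - 2)^1] = -1/4;  [(w - 2)^2] = 1/8;  [(w - 2)^3] = -1/16.

-1/16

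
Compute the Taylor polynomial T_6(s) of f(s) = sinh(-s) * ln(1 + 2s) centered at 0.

Take the Cauchy product of the two expansions.
[s^0] = 0;  [s^1] = 0;  [s^2] = -2;  [s^3] = 2;  [s^4] = -3;  [s^5] = 13/3;  [s^6] = -247/36.

-247*s^6/36 + 13*s^5/3 - 3*s^4 + 2*s^3 - 2*s^2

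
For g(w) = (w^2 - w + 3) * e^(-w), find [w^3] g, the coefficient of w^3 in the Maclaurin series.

Shift and add copies of the series according to the polynomial's terms.
So c_3 = g′′′(0)/3! = -2.

-2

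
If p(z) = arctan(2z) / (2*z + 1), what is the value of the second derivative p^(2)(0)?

Multiply the numerator's expansion by the denominator's geometric series.
From the series, [z^2] p = -4; multiply by 2! = 2 to get -8.

-8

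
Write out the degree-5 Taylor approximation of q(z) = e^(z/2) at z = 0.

z^5/3840 + z^4/384 + z^3/48 + z^2/8 + z/2 + 1

q(0) = 1
q′(0) = 1/2
q′′(0) = 1/4
q′′′(0) = 1/8
q^(4)(0) = 1/16
q^(5)(0) = 1/32
Dividing each by k! gives the coefficients c_0, ..., c_5.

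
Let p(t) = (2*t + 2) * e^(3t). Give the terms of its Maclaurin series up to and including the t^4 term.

Multiply each power in the prefactor through the base expansion.

63*t^4/4 + 18*t^3 + 15*t^2 + 8*t + 2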